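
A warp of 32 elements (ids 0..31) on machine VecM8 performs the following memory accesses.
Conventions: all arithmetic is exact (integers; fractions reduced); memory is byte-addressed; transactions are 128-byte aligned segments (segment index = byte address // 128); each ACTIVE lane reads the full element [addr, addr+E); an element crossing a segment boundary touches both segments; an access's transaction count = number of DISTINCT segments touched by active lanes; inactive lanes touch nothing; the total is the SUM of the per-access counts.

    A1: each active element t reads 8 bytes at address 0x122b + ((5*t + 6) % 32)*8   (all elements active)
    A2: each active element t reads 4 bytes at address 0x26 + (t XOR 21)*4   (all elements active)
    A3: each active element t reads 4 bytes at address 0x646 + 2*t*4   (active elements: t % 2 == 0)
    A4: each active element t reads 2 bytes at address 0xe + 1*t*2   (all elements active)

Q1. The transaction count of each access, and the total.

A1: 3 transactions
A2: 2 transactions
A3: 3 transactions
A4: 1 transaction

Answer: 3,2,3,1; total 9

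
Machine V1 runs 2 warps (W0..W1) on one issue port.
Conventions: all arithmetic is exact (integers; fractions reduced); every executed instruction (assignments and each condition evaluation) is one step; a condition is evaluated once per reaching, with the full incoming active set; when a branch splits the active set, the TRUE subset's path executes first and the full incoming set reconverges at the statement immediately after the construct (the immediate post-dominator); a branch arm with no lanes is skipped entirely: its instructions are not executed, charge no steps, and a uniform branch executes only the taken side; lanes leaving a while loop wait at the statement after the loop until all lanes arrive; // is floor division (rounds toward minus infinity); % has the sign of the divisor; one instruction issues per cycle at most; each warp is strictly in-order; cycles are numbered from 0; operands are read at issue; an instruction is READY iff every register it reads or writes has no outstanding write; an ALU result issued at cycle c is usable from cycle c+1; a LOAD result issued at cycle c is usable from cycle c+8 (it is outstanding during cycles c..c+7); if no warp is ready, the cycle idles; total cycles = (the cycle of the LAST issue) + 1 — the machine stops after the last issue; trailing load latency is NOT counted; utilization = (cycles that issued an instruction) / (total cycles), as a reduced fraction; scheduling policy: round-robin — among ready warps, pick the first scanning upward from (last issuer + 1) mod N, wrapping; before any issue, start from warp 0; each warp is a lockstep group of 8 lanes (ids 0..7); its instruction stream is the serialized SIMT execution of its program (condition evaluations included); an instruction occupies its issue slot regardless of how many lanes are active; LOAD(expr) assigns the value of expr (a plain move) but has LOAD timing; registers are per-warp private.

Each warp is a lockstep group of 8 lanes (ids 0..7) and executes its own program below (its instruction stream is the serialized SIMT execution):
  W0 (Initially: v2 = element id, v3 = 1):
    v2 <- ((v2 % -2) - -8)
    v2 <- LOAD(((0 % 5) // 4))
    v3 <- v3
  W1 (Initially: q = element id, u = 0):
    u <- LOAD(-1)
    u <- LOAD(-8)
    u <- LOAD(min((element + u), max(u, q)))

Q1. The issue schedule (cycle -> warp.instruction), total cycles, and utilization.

cycle 0: W0.I0
cycle 1: W1.I0
cycle 2: W0.I1
cycle 3: W0.I2
cycle 4: idle
cycle 5: idle
cycle 6: idle
cycle 7: idle
cycle 8: idle
cycle 9: W1.I1
cycle 10: idle
cycle 11: idle
cycle 12: idle
cycle 13: idle
cycle 14: idle
cycle 15: idle
cycle 16: idle
cycle 17: W1.I2

Answer: 18 cycles, utilization 1/3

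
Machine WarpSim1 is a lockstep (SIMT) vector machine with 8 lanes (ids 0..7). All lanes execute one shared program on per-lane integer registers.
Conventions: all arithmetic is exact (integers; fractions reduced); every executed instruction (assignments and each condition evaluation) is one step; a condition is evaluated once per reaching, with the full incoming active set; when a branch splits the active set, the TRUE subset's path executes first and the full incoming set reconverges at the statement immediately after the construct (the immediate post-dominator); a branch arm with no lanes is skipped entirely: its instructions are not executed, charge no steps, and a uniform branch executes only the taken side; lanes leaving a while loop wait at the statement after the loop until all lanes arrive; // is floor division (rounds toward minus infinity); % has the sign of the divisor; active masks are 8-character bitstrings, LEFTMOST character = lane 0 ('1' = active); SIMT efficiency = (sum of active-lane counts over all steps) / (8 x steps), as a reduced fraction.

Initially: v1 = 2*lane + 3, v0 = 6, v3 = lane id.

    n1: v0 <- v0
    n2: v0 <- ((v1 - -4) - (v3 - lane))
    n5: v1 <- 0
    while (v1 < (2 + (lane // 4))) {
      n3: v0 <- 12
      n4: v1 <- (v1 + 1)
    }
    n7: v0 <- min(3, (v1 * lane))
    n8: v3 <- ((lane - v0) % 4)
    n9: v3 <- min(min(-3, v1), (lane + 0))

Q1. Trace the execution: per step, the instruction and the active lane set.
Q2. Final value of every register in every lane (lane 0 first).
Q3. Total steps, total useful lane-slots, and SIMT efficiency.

step 0: v0 <- v0                     11111111
step 1: v0 <- ((v1 - -4) - (v3 - lane)) 11111111
step 2: v1 <- 0                      11111111
step 3: eval (v1 < (2 + (lane // 4))) 11111111
step 4: v0 <- 12                     11111111
step 5: v1 <- (v1 + 1)               11111111
step 6: eval (v1 < (2 + (lane // 4))) 11111111
step 7: v0 <- 12                     11111111
step 8: v1 <- (v1 + 1)               11111111
step 9: eval (v1 < (2 + (lane // 4))) 11111111
step 10: v0 <- 12                     00001111
step 11: v1 <- (v1 + 1)               00001111
step 12: eval (v1 < (2 + (lane // 4))) 00001111
step 13: v0 <- min(3, (v1 * lane))    11111111
step 14: v3 <- ((lane - v0) % 4)      11111111
step 15: v3 <- min(min(-3, v1), (lane + 0)) 11111111

Answer: 16 steps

v1: 2,2,2,2,3,3,3,3
v0: 0,2,3,3,3,3,3,3
v3: -3,-3,-3,-3,-3,-3,-3,-3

steps = 16; useful = 116; efficiency = 116/128 = 29/32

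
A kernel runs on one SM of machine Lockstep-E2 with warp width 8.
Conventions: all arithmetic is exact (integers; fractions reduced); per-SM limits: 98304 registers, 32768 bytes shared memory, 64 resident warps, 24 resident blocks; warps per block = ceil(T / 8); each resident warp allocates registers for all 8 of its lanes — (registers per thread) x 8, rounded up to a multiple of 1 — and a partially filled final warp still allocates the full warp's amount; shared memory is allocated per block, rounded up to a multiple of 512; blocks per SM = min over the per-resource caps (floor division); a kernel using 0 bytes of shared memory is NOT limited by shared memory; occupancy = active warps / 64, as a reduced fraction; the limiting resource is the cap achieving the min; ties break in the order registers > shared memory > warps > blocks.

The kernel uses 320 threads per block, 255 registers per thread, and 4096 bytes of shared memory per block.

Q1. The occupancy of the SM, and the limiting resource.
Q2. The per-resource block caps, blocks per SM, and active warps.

Answer: occupancy 5/8, limited by registers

registers: 1 block
shared memory: 8 blocks
warps: 1 block
blocks: 24 blocks

Answer: 1 block, 40 active warps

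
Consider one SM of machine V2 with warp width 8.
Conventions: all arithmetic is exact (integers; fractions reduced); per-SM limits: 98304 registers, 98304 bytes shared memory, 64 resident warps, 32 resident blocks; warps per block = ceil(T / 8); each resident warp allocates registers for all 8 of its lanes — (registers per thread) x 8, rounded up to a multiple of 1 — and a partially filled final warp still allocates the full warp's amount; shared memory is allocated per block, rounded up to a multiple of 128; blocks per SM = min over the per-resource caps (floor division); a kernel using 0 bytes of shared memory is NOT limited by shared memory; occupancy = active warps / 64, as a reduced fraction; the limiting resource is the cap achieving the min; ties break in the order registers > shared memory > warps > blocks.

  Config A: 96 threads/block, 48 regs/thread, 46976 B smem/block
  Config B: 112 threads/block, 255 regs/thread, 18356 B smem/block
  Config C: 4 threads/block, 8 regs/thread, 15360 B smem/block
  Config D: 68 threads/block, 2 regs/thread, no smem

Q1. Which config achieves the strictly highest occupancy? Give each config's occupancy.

occupancies: A 3/8, B 21/32, C 3/32, D 63/64

Answer: D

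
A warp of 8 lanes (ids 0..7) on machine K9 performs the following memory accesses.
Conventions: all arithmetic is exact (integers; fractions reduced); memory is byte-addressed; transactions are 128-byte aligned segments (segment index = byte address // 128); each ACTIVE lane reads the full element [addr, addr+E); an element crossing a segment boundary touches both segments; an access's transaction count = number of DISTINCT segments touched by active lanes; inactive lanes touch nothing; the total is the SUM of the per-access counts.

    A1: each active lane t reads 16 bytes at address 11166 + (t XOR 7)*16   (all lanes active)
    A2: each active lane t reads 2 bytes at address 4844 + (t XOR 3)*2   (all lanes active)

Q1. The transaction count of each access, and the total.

A1: 2 transactions
A2: 1 transaction

Answer: 2,1; total 3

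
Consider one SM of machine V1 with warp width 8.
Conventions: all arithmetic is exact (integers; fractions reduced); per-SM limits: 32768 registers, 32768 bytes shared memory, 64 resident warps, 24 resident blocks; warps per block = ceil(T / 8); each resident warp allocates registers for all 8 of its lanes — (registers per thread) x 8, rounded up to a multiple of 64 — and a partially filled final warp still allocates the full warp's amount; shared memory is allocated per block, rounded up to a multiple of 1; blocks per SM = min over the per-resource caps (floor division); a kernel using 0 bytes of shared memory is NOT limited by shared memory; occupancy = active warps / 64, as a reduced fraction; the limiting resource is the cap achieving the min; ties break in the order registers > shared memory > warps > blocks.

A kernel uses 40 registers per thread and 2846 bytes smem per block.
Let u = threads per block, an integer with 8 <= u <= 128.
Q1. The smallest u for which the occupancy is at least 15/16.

Answer: u = 41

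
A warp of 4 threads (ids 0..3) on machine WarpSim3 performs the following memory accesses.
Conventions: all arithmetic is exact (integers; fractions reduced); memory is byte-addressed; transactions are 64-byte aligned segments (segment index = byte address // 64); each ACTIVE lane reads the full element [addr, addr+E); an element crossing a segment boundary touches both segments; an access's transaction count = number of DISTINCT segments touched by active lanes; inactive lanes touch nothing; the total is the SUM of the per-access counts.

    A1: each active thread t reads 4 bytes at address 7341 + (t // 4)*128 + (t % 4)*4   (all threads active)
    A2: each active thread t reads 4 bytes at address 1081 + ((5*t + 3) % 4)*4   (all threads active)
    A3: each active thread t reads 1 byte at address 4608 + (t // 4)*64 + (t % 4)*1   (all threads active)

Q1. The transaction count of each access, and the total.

A1: 1 transaction
A2: 2 transactions
A3: 1 transaction

Answer: 1,2,1; total 4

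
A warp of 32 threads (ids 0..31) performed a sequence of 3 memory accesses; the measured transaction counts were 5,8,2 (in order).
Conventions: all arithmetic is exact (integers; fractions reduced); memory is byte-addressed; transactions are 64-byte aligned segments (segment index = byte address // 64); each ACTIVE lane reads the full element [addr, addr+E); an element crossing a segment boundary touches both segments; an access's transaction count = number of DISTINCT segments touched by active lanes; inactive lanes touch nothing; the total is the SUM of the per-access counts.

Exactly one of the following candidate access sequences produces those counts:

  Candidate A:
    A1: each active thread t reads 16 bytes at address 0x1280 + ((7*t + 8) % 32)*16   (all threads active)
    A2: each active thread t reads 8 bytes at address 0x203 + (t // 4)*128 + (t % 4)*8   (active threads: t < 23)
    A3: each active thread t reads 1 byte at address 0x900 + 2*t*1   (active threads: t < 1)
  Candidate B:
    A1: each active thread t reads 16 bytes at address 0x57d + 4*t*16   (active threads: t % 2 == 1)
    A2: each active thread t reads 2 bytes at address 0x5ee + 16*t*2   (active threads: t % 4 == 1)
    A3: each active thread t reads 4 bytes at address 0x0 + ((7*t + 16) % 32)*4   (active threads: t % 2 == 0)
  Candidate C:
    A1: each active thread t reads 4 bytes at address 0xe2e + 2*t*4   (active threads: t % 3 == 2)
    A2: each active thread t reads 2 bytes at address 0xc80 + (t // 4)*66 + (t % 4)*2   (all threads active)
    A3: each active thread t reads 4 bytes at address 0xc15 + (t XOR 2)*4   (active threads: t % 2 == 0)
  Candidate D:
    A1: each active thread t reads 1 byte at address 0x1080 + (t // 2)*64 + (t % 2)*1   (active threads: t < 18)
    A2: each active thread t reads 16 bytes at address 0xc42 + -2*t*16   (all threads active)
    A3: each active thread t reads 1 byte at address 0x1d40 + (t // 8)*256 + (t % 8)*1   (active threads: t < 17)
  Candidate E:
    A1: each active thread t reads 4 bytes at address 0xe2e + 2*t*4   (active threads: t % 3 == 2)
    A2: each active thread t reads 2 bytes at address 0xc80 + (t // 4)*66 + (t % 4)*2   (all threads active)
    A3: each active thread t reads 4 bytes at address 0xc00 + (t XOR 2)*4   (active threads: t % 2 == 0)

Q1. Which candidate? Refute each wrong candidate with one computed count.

A: A1 gives 8 transactions, not 5
B: A1 gives 32 transactions, not 5
C: A3 gives 3 transactions, not 2
D: A1 gives 9 transactions, not 5
E: all counts match (5,8,2)

Answer: E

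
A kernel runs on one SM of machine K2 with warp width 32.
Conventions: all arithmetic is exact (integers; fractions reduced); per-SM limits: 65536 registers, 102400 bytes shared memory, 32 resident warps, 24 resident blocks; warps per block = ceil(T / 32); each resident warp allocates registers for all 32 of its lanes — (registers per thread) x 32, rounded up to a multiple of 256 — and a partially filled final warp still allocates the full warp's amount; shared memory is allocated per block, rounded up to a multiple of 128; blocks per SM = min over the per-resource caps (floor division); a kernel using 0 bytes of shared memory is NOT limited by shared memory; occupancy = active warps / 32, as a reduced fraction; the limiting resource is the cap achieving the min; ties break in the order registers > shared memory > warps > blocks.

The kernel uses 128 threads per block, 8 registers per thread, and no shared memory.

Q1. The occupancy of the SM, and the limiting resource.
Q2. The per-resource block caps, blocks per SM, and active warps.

Answer: occupancy 1, limited by warps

registers: 64 blocks
shared memory: no limit (kernel uses none)
warps: 8 blocks
blocks: 24 blocks

Answer: 8 blocks, 32 active warps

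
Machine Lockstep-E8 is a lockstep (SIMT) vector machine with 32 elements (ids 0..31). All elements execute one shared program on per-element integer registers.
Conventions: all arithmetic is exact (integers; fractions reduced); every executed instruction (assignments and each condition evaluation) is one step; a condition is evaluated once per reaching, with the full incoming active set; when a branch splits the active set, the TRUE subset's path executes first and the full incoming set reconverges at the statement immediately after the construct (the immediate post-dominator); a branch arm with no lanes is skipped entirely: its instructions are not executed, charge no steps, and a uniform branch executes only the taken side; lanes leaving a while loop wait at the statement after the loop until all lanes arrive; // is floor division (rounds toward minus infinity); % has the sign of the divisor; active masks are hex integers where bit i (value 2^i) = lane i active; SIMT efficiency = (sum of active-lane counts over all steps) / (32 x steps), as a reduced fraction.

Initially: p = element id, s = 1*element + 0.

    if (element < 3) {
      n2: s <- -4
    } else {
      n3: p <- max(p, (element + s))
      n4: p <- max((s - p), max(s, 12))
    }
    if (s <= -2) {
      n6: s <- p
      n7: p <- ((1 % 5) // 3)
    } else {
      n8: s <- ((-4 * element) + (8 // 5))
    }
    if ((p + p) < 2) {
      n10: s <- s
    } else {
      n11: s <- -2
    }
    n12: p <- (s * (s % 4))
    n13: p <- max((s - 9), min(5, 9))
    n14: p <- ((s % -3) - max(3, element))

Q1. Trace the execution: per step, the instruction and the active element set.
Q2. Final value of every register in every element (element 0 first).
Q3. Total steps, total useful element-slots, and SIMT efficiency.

step 0: eval (element < 3)           0xffffffff
step 1: s <- -4                      0x00000007
step 2: p <- max(p, (element + s))   0xfffffff8
step 3: p <- max((s - p), max(s, 12)) 0xfffffff8
step 4: eval (s <= -2)               0xffffffff
step 5: s <- p                       0x00000007
step 6: p <- ((1 % 5) // 3)          0x00000007
step 7: s <- ((-4 * element) + (8 // 5)) 0xfffffff8
step 8: eval ((p + p) < 2)           0xffffffff
step 9: s <- s                       0x00000007
step 10: s <- -2                      0xfffffff8
step 11: p <- (s * (s % 4))           0xffffffff
step 12: p <- max((s - 9), min(5, 9)) 0xffffffff
step 13: p <- ((s % -3) - max(3, element)) 0xffffffff

Answer: 14 steps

p: -3,-5,-4,-5,-6,-7,-8,-9,-10,-11,-12,-13,-14,-15,-16,-17,-18,-19,-20,-21,-22,-23,-24,-25,-26,-27,-28,-29,-30,-31,-32,-33
s: 0,1,2,-2,-2,-2,-2,-2,-2,-2,-2,-2,-2,-2,-2,-2,-2,-2,-2,-2,-2,-2,-2,-2,-2,-2,-2,-2,-2,-2,-2,-2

steps = 14; useful = 320; efficiency = 320/448 = 5/7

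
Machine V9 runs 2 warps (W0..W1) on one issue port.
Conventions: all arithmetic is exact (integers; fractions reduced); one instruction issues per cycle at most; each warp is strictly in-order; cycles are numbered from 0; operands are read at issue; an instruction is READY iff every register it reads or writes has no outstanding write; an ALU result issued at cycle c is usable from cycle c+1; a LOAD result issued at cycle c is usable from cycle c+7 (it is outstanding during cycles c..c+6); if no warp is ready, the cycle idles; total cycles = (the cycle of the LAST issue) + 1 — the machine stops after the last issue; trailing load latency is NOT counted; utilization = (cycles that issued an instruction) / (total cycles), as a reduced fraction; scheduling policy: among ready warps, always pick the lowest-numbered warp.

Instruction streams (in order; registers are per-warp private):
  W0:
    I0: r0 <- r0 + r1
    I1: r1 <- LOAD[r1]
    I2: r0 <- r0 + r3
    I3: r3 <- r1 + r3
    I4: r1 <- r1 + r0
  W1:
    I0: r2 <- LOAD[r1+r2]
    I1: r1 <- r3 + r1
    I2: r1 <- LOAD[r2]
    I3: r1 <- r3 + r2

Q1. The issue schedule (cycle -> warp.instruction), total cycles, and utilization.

cycle 0: W0.I0
cycle 1: W0.I1
cycle 2: W0.I2
cycle 3: W1.I0
cycle 4: W1.I1
cycle 5: idle
cycle 6: idle
cycle 7: idle
cycle 8: W0.I3
cycle 9: W0.I4
cycle 10: W1.I2
cycle 11: idle
cycle 12: idle
cycle 13: idle
cycle 14: idle
cycle 15: idle
cycle 16: idle
cycle 17: W1.I3

Answer: 18 cycles, utilization 1/2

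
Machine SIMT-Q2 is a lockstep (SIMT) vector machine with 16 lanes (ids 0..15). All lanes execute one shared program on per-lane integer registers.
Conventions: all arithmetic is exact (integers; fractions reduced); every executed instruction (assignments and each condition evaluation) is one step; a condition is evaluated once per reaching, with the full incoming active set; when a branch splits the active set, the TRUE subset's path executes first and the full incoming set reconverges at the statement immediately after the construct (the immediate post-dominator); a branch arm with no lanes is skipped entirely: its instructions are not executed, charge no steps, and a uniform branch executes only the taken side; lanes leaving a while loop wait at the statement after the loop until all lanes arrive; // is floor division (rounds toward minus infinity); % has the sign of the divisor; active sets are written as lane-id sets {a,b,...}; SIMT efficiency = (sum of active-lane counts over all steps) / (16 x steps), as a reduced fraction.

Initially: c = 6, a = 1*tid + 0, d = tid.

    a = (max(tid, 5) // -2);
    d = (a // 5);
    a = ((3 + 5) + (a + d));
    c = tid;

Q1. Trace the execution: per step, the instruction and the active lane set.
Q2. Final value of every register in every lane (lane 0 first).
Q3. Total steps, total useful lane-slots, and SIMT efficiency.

step 0: a <- (max(tid, 5) // -2)     {0,1,2,3,4,5,6,7,8,9,10,11,12,13,14,15}
step 1: d <- (a // 5)                {0,1,2,3,4,5,6,7,8,9,10,11,12,13,14,15}
step 2: a <- ((3 + 5) + (a + d))     {0,1,2,3,4,5,6,7,8,9,10,11,12,13,14,15}
step 3: c <- tid                     {0,1,2,3,4,5,6,7,8,9,10,11,12,13,14,15}

Answer: 4 steps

c: 0,1,2,3,4,5,6,7,8,9,10,11,12,13,14,15
a: 4,4,4,4,4,4,4,3,3,2,2,0,0,-1,-1,-2
d: -1,-1,-1,-1,-1,-1,-1,-1,-1,-1,-1,-2,-2,-2,-2,-2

steps = 4; useful = 64; efficiency = 64/64 = 1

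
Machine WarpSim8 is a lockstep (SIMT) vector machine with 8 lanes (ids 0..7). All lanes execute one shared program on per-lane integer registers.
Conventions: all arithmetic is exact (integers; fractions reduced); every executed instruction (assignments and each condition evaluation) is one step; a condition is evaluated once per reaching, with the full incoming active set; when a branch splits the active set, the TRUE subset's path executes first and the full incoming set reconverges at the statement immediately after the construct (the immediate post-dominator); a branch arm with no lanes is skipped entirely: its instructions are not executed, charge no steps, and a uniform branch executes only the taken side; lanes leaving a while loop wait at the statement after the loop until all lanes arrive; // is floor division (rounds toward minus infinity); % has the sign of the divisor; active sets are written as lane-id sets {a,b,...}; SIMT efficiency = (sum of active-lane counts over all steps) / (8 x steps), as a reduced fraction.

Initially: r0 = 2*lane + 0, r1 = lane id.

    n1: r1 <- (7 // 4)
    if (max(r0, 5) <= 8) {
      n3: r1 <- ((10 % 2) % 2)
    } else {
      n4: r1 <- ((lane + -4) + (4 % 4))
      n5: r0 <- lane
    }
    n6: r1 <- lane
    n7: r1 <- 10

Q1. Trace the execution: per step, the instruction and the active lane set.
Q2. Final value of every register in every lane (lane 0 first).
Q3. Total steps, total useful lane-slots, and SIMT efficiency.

step 0: r1 <- (7 // 4)               {0,1,2,3,4,5,6,7}
step 1: eval (max(r0, 5) <= 8)       {0,1,2,3,4,5,6,7}
step 2: r1 <- ((10 % 2) % 2)         {0,1,2,3,4}
step 3: r1 <- ((lane + -4) + (4 % 4)) {5,6,7}
step 4: r0 <- lane                   {5,6,7}
step 5: r1 <- lane                   {0,1,2,3,4,5,6,7}
step 6: r1 <- 10                     {0,1,2,3,4,5,6,7}

Answer: 7 steps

r0: 0,2,4,6,8,5,6,7
r1: 10,10,10,10,10,10,10,10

steps = 7; useful = 43; efficiency = 43/56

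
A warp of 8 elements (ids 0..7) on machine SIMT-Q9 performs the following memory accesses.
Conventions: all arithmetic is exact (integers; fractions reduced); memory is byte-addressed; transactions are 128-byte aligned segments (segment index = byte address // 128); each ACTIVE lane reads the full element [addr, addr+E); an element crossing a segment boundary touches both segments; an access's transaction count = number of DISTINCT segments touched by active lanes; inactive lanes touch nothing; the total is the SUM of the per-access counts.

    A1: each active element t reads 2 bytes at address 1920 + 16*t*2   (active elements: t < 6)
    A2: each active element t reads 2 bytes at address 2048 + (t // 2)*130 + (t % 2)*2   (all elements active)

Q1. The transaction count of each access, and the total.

A1: 2 transactions
A2: 4 transactions

Answer: 2,4; total 6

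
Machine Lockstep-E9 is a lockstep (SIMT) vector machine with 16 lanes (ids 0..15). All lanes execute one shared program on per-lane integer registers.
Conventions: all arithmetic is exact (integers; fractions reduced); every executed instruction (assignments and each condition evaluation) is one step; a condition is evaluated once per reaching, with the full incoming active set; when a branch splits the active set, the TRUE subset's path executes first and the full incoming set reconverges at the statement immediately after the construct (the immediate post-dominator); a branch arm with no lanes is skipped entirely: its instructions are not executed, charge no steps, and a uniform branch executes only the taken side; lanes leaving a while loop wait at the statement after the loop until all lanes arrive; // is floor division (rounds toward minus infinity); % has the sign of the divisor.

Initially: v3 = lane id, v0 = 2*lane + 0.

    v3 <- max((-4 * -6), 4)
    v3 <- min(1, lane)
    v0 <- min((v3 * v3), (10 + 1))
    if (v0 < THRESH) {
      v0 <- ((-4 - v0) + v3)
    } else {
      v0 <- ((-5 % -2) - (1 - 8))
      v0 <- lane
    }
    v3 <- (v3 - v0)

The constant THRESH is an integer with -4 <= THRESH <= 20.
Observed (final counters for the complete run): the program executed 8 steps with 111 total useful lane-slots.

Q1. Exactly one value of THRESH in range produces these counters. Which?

Answer: THRESH = 1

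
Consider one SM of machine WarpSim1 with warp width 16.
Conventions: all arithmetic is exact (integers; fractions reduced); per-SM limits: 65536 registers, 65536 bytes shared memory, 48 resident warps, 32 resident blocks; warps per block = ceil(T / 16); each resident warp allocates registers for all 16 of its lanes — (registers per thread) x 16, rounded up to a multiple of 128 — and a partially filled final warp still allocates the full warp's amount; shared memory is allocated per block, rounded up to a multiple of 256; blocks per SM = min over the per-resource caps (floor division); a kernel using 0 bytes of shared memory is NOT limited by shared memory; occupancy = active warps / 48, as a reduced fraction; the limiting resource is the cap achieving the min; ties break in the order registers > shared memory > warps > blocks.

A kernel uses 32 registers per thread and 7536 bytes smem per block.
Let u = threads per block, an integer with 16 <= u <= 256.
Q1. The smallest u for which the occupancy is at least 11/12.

Answer: u = 81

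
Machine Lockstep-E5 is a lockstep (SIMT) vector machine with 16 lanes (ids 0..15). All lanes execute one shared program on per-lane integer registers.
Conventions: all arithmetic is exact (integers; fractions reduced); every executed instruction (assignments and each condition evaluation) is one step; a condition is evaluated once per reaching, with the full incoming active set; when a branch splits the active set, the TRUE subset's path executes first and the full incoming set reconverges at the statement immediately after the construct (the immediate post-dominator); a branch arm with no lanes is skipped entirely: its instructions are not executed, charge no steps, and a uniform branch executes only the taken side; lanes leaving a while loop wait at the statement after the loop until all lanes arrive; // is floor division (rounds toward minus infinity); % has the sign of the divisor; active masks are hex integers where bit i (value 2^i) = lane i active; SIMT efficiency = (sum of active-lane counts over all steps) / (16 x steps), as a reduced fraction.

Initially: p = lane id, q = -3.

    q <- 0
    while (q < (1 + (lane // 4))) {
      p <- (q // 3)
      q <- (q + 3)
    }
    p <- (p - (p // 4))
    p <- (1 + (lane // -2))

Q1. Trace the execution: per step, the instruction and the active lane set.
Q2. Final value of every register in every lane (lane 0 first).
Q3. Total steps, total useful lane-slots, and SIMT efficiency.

step 0: q <- 0                       0xffff
step 1: eval (q < (1 + (lane // 4))) 0xffff
step 2: p <- (q // 3)                0xffff
step 3: q <- (q + 3)                 0xffff
step 4: eval (q < (1 + (lane // 4))) 0xffff
step 5: p <- (q // 3)                0xf000
step 6: q <- (q + 3)                 0xf000
step 7: eval (q < (1 + (lane // 4))) 0xf000
step 8: p <- (p - (p // 4))          0xffff
step 9: p <- (1 + (lane // -2))      0xffff

Answer: 10 steps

p: 1,0,0,-1,-1,-2,-2,-3,-3,-4,-4,-5,-5,-6,-6,-7
q: 3,3,3,3,3,3,3,3,3,3,3,3,6,6,6,6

steps = 10; useful = 124; efficiency = 124/160 = 31/40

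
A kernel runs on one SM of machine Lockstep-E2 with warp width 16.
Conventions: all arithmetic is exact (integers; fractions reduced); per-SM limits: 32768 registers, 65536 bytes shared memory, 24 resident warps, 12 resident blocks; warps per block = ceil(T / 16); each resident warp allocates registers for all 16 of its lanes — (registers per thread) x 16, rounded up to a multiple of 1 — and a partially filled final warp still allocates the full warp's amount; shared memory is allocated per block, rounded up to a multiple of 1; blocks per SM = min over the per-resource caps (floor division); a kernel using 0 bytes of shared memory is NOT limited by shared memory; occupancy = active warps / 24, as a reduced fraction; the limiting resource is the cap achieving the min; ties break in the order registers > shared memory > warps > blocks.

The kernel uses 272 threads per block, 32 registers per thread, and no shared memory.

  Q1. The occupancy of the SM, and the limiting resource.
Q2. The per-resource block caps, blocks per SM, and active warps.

Answer: occupancy 17/24, limited by warps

registers: 3 blocks
shared memory: no limit (kernel uses none)
warps: 1 block
blocks: 12 blocks

Answer: 1 block, 17 active warps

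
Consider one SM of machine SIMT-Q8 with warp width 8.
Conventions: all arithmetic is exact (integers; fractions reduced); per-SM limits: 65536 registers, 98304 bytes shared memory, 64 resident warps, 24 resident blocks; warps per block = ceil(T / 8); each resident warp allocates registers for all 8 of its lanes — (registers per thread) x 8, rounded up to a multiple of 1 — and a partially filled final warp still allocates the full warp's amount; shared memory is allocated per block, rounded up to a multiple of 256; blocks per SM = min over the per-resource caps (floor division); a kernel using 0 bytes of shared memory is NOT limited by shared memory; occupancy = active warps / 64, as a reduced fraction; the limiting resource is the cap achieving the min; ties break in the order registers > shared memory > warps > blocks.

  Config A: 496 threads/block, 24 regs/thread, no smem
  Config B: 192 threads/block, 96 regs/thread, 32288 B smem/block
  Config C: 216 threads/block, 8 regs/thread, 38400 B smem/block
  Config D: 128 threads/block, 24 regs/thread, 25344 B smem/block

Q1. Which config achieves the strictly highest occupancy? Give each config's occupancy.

occupancies: A 31/32, B 3/4, C 27/32, D 3/4

Answer: A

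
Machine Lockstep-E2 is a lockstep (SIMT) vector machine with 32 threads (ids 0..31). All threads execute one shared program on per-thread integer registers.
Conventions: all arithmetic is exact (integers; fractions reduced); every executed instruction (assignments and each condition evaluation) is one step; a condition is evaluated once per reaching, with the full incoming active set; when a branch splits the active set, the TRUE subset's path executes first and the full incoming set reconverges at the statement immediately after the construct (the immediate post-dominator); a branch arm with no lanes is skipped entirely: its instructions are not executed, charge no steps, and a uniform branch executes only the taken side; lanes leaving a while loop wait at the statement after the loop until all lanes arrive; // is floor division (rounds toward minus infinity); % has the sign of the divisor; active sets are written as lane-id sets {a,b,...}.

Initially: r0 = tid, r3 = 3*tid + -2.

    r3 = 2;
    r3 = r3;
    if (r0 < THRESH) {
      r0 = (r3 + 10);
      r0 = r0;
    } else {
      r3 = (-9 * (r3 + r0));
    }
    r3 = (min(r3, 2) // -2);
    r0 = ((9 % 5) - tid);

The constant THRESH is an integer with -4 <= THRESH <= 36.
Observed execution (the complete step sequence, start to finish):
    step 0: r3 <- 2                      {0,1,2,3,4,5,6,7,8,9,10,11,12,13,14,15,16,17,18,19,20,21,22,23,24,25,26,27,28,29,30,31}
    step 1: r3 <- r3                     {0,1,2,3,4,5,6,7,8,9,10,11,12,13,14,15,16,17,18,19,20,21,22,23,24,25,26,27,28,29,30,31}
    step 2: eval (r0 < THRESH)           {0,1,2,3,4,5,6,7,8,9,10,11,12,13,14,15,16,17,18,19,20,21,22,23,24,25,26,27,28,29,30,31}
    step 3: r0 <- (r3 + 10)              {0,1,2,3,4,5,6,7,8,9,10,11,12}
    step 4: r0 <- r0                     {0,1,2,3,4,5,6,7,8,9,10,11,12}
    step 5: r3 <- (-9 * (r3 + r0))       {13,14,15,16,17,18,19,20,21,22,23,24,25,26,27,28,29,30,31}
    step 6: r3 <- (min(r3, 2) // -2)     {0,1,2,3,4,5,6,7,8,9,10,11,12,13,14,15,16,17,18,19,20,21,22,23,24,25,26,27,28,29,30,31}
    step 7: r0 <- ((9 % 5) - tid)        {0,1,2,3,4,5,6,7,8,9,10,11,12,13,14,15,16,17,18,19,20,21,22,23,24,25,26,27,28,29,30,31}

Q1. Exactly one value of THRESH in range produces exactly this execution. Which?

Answer: THRESH = 13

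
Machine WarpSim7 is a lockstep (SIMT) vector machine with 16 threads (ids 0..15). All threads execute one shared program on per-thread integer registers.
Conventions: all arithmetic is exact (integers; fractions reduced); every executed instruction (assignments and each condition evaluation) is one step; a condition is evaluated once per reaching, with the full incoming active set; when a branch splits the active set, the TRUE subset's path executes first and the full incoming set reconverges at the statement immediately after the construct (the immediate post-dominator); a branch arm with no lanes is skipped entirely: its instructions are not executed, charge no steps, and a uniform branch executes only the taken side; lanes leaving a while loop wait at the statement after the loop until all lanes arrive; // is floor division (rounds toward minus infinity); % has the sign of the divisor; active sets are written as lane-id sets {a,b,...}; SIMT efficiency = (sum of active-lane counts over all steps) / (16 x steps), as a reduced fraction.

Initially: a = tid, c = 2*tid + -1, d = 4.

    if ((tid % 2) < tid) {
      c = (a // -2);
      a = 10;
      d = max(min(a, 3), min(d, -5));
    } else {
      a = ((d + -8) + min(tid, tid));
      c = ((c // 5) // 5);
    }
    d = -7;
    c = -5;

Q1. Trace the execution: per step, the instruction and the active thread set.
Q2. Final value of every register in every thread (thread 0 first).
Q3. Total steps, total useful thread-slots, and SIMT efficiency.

step 0: eval ((tid % 2) < tid)       {0,1,2,3,4,5,6,7,8,9,10,11,12,13,14,15}
step 1: c <- (a // -2)               {2,3,4,5,6,7,8,9,10,11,12,13,14,15}
step 2: a <- 10                      {2,3,4,5,6,7,8,9,10,11,12,13,14,15}
step 3: d <- max(min(a, 3), min(d, -5)) {2,3,4,5,6,7,8,9,10,11,12,13,14,15}
step 4: a <- ((d + -8) + min(tid, tid)) {0,1}
step 5: c <- ((c // 5) // 5)         {0,1}
step 6: d <- -7                      {0,1,2,3,4,5,6,7,8,9,10,11,12,13,14,15}
step 7: c <- -5                      {0,1,2,3,4,5,6,7,8,9,10,11,12,13,14,15}

Answer: 8 steps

a: -4,-3,10,10,10,10,10,10,10,10,10,10,10,10,10,10
c: -5,-5,-5,-5,-5,-5,-5,-5,-5,-5,-5,-5,-5,-5,-5,-5
d: -7,-7,-7,-7,-7,-7,-7,-7,-7,-7,-7,-7,-7,-7,-7,-7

steps = 8; useful = 94; efficiency = 94/128 = 47/64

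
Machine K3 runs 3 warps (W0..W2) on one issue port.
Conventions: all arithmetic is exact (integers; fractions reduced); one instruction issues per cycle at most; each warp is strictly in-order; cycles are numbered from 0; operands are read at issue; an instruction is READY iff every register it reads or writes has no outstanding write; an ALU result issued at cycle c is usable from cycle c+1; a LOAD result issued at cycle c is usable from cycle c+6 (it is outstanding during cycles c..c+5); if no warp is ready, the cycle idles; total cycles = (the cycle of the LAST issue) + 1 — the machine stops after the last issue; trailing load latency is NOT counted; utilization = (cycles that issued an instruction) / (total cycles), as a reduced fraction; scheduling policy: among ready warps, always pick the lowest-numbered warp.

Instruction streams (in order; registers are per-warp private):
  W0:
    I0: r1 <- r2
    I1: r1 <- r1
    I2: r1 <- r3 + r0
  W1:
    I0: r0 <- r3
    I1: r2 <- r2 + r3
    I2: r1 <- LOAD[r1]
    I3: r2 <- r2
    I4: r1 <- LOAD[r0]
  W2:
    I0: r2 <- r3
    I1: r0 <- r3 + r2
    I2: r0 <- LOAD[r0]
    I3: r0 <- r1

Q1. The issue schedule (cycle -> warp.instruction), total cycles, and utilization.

cycle 0: W0.I0
cycle 1: W0.I1
cycle 2: W0.I2
cycle 3: W1.I0
cycle 4: W1.I1
cycle 5: W1.I2
cycle 6: W1.I3
cycle 7: W2.I0
cycle 8: W2.I1
cycle 9: W2.I2
cycle 10: idle
cycle 11: W1.I4
cycle 12: idle
cycle 13: idle
cycle 14: idle
cycle 15: W2.I3

Answer: 16 cycles, utilization 3/4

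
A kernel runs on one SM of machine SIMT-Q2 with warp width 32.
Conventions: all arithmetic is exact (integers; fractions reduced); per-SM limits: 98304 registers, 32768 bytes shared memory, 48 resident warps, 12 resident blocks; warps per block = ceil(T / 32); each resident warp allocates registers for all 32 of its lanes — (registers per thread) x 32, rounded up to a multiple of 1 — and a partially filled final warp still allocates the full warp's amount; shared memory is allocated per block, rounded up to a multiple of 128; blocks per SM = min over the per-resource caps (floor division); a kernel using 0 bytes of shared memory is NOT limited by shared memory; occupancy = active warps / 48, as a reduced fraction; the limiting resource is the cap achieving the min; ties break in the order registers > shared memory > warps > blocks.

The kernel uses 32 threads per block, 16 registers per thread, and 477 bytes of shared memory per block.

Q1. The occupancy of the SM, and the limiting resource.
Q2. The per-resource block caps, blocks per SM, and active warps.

Answer: occupancy 1/4, limited by blocks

registers: 192 blocks
shared memory: 64 blocks
warps: 48 blocks
blocks: 12 blocks

Answer: 12 blocks, 12 active warps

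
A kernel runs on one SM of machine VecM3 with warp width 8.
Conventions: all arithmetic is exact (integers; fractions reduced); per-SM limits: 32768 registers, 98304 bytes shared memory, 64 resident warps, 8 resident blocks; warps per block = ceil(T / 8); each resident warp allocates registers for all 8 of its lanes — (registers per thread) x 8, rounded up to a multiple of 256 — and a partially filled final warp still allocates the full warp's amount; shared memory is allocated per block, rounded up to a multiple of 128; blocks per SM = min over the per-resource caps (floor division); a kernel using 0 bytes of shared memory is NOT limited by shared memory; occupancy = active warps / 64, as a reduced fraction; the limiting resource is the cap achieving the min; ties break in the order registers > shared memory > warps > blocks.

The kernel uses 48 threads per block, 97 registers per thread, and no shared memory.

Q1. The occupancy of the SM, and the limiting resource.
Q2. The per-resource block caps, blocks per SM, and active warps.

Answer: occupancy 15/32, limited by registers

registers: 5 blocks
shared memory: no limit (kernel uses none)
warps: 10 blocks
blocks: 8 blocks

Answer: 5 blocks, 30 active warps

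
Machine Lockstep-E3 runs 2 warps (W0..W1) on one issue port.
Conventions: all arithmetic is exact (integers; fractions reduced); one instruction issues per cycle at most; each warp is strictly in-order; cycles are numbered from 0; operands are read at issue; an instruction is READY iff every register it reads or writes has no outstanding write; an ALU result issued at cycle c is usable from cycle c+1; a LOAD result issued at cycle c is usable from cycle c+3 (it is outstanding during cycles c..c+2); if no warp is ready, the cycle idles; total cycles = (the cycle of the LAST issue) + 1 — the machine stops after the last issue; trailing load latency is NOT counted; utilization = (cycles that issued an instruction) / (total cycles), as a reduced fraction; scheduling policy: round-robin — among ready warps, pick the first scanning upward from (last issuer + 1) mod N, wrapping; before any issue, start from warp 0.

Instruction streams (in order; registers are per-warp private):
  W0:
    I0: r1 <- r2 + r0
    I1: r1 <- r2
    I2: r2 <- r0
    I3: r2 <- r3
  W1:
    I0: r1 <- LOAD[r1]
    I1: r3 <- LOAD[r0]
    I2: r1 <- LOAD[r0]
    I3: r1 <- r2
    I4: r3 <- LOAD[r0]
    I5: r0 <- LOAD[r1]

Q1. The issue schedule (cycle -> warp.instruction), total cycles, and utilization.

cycle 0: W0.I0
cycle 1: W1.I0
cycle 2: W0.I1
cycle 3: W1.I1
cycle 4: W0.I2
cycle 5: W1.I2
cycle 6: W0.I3
cycle 7: idle
cycle 8: W1.I3
cycle 9: W1.I4
cycle 10: W1.I5

Answer: 11 cycles, utilization 10/11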